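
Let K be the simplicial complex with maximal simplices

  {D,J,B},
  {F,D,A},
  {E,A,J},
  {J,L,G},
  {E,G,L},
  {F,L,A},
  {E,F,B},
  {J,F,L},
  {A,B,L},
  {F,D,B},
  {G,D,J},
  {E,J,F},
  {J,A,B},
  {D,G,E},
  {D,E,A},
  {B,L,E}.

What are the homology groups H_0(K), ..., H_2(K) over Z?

H_0 = Z,  H_1 = Z^2,  H_2 = Z.

We work with the vertex ordering A < B < D < E < F < G < J < L. The simplices of K, each written with vertices in increasing order, are:

  0-simplices (8): A, B, D, E, F, G, J, L
  1-simplices (24): AB, AD, AE, AF, AJ, AL, BD, BE, BF, BJ, BL, DE, DF, DG, DJ, EF, EG, EJ, EL, FJ, FL, GJ, GL, JL
  2-simplices (16): ABJ, ABL, ADE, ADF, AEJ, AFL, BDF, BDJ, BEF, BEL, DEG, DGJ, EFJ, EGL, FJL, GJL

so the chain groups are C_0 ≅ Z^8, C_1 ≅ Z^24, C_2 ≅ Z^16.

Boundary ∂_1: C_1 → C_0 is given by ∂[p,q] = [q] − [p]. For instance
  ∂FL = L − F.
The resulting 8×24 matrix has rank 7, and its Smith normal form has invariant factors (1,1,1,1,1,1,1).

The boundary map ∂_2: C_2 → C_1 sends each 2-simplex [p,q,r] to [q,r] − [p,r] + [p,q]. For instance
  ∂AFL = FL − AL + AF,
  ∂ABJ = BJ − AJ + AB.
The resulting 24×16 matrix has rank 15, and its Smith normal form has invariant factors (1,1,1,1,1,1,1,1,1,1,1,1,1,1,1).

Now H_k = ker ∂_k / im ∂_{k+1}, so:

  H_0: rank C_0 − rank ∂_1 = 8 − 7 = 1, and the invariant factors of ∂_1 are all 1, so H_0 ≅ Z.
  H_1: rank ker ∂_1 − rank ∂_2 = (24 − 7) − 15 = 2, and the invariant factors of ∂_2 are all 1, so H_1 ≅ Z^2.
  H_2: rank ker ∂_2 − rank ∂_3 = (16 − 15) − 0 = 1, and there is no ∂_3, so H_2 ≅ Z.

(K is a triangulation of the torus T^2.)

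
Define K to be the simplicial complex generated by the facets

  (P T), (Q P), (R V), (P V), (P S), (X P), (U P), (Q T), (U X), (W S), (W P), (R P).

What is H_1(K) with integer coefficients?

H_1 ≅ Z^4.

We work with the vertex ordering P < Q < R < S < T < U < V < W < X. The simplices of K, each written with vertices in increasing order, are:

  0-simplices (9): P, Q, R, S, T, U, V, W, X
  1-simplices (12): PQ, PR, PS, PT, PU, PV, PW, PX, QT, RV, SW, UX

Hence C_0 ≅ Z^9, C_1 ≅ Z^12.

Boundary ∂_1: C_1 → C_0 sends each edge [p,q] (with p < q) to q − p.
The resulting 9×12 matrix has rank 8, and its Smith normal form has invariant factors (1,1,1,1,1,1,1,1).

Computing H_k = (kernel of ∂_k) / (image of ∂_{k+1}):

  H_1: rank ker ∂_1 − rank ∂_2 = (12 − 8) − 0 = 4, and there is no ∂_2, so H_1 ≅ Z^4.

(K is a triangulation of a wedge of 4 circles.)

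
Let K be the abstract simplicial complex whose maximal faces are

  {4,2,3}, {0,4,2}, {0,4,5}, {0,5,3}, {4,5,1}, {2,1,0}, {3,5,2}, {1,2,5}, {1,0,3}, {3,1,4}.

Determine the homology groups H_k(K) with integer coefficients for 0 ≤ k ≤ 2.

H_0 = Z,  H_1 = Z/2,  H_2 = 0.

We work with the vertex ordering 0 < 1 < 2 < 3 < 4 < 5. The simplices of K, each written with vertices in increasing order, are:

  0-simplices (6): [0], [1], [2], [3], [4], [5]
  1-simplices (15): [0,1], [0,2], [0,3], [0,4], [0,5], [1,2], [1,3], [1,4], [1,5], [2,3], [2,4], [2,5], [3,4], [3,5], [4,5]
  2-simplices (10): [0,1,2], [0,1,3], [0,2,4], [0,3,5], [0,4,5], [1,2,5], [1,3,4], [1,4,5], [2,3,4], [2,3,5]

so the chain groups are C_0 ≅ Z^6, C_1 ≅ Z^15, C_2 ≅ Z^10.

∂_1: C_1 → C_0 sends each edge [p,q] (with p < q) to q − p.
As a 6×15 matrix over Z this has rank 5, with invariant factors (1,1,1,1,1).

∂_2: C_2 → C_1 sends each 2-simplex [p,q,r] to [q,r] − [p,r] + [p,q]. For instance
  ∂[0,1,3] = [1,3] − [0,3] + [0,1],
  ∂[1,4,5] = [4,5] − [1,5] + [1,4].
As a 15×10 matrix over Z this has rank 10, with invariant factors (1,1,1,1,1,1,1,1,1,2).

From H_k ≅ ker(∂_k) / im(∂_{k+1}) we obtain:

  H_0: rank C_0 − rank ∂_1 = 6 − 5 = 1, and the invariant factors of ∂_1 are all 1, so H_0 = Z.
  H_1: rank ker ∂_1 − rank ∂_2 = (15 − 5) − 10 = 0, and ∂_2 has invariant factor 2 > 1, so H_1 = Z/2.
  H_2: rank ker ∂_2 − rank ∂_3 = (10 − 10) − 0 = 0, and there is no ∂_3, so H_2 = 0.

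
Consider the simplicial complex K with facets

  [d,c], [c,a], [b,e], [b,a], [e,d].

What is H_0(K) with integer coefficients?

Fix the vertex order a < b < c < d < e and write every simplex with vertices in increasing order. Then dim K = 1 and the simplices of K are:

  0-simplices (5): a, b, c, d, e
  1-simplices (5): ab, ac, be, cd, de

giving chain groups C_0 ≅ Z^5, C_1 ≅ Z^5.

∂_1: C_1 → C_0 maps an edge to its endpoints' difference, ∂[p,q] = q − p.
The resulting 5×5 matrix has rank 4, and its Smith normal form has invariant factors (1,1,1,1).

Computing H_k = (kernel of ∂_k) / (image of ∂_{k+1}):

  H_0: rank C_0 − rank ∂_1 = 5 − 4 = 1, and the invariant factors of ∂_1 are all 1, so H_0 ≅ Z.

(K is a triangulation of the circle S^1.)

H_0 ≅ Z.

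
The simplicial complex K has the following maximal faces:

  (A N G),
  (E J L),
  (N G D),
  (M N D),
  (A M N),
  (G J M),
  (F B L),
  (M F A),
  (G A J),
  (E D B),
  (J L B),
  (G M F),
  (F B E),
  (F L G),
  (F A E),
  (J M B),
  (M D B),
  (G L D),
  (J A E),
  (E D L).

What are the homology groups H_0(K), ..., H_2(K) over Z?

We work with the vertex ordering A < B < D < E < F < G < J < L < M < N. The simplices of K, each written with vertices in increasing order, are:

  0-simplices (10): A, B, D, E, F, G, J, L, M, N
  1-simplices (30): AE, AF, AG, AJ, AM, AN, BD, BE, BF, BJ, BL, BM, DE, DG, DL, DM, DN, EF, EJ, EL, FG, FL, FM, GJ, GL, GM, GN, JL, JM, MN
  2-simplices (20): AEF, AEJ, AFM, AGJ, AGN, AMN, BDE, BDM, BEF, BFL, BJL, BJM, DEL, DGL, DGN, DMN, EJL, FGL, FGM, GJM

so the chain groups are C_0 ≅ Z^10, C_1 ≅ Z^30, C_2 ≅ Z^20.

Boundary ∂_1: C_1 → C_0 sends each edge [p,q] (with p < q) to q − p. For instance
  ∂GN = N − G.
As a 10×30 matrix over Z this has rank 9, with invariant factors (1,1,1,1,1,1,1,1,1).

The boundary map ∂_2: C_2 → C_1 maps a triangle to the signed sum of its edges. For instance
  ∂AGN = GN − AN + AG,
  ∂BDM = DM − BM + BD.
The 30×20 boundary matrix has rank 20 and Smith normal form diag(1,1,1,1,1,1,1,1,1,1,1,1,1,1,1,1,1,1,1,2).

Reading off H_k = ker ∂_k / im ∂_{k+1}:

  H_0: rank C_0 − rank ∂_1 = 10 − 9 = 1, and the invariant factors of ∂_1 are all 1, so H_0 ≅ Z.
  H_1: rank ker ∂_1 − rank ∂_2 = (30 − 9) − 20 = 1, and ∂_2 has invariant factor 2 > 1, so H_1 ≅ Z ⊕ Z/2Z.
  H_2: rank ker ∂_2 − rank ∂_3 = (20 − 20) − 0 = 0, and there is no ∂_3, so H_2 ≅ 0.

H_0 ≅ Z,  H_1 ≅ Z ⊕ Z/2Z,  H_2 = 0.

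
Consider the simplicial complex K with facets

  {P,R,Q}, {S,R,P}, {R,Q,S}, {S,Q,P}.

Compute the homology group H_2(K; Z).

H_2 = Z.

Take the total order P < Q < R < S on the vertex set. Then K (dimension 2) consists of the simplices:

  0-simplices (4): P, Q, R, S
  1-simplices (6): PQ, PR, PS, QR, QS, RS
  2-simplices (4): PQR, PQS, PRS, QRS

giving chain groups C_0 ≅ Z^4, C_1 ≅ Z^6, C_2 ≅ Z^4.

∂_1: C_1 → C_0 maps an edge to its endpoints' difference, ∂[p,q] = q − p. For instance
  ∂PS = S − P.
This gives a 4×6 integer matrix of rank 3; reducing to Smith normal form yields diagonal entries (1,1,1).

∂_2: C_2 → C_1 sends each 2-simplex [p,q,r] to [q,r] − [p,r] + [p,q]. For instance
  ∂QRS = RS − QS + QR,
  ∂PQR = QR − PR + PQ.
As a 6×4 matrix over Z this has rank 3, with invariant factors (1,1,1).

From H_k ≅ ker(∂_k) / im(∂_{k+1}) we obtain:

  H_2: rank ker ∂_2 − rank ∂_3 = (4 − 3) − 0 = 1, and there is no ∂_3, so H_2 ≅ Z.

(K is a triangulation of the 2-sphere S^2.)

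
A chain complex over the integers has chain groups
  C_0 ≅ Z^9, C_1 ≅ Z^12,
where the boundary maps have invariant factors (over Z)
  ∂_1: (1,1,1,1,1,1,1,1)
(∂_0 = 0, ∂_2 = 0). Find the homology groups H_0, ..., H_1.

H_0: b_0 = 9 − 0 − 8 = 1; torsion from ∂_1 factors > 1: none. So H_0 = Z.
H_1: b_1 = 12 − 8 − 0 = 4; torsion from ∂_2 factors > 1: none. So H_1 = Z^4.

H_0 = Z,  H_1 = Z^4.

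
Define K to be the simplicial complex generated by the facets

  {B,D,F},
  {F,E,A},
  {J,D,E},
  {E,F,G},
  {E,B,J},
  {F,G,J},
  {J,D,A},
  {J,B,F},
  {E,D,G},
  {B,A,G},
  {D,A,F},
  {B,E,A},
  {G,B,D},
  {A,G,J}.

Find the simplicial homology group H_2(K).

H_2 = Z.

We work with the vertex ordering A < B < D < E < F < G < J. The simplices of K, each written with vertices in increasing order, are:

  0-simplices (7): A, B, D, E, F, G, J
  1-simplices (21): AB, AD, AE, AF, AG, AJ, BD, BE, BF, BG, BJ, DE, DF, DG, DJ, EF, EG, EJ, FG, FJ, GJ
  2-simplices (14): ABE, ABG, ADF, ADJ, AEF, AGJ, BDF, BDG, BEJ, BFJ, DEG, DEJ, EFG, FGJ

Hence C_0 ≅ Z^7, C_1 ≅ Z^21, C_2 ≅ Z^14.

The boundary map ∂_1: C_1 → C_0 is given by ∂[p,q] = [q] − [p].
The resulting 7×21 matrix has rank 6, and its Smith normal form has invariant factors (1,1,1,1,1,1).

Boundary ∂_2: C_2 → C_1 maps a triangle to the signed sum of its edges. For instance
  ∂ADF = DF − AF + AD,
  ∂BDG = DG − BG + BD.
This gives a 21×14 integer matrix of rank 13; reducing to Smith normal form yields diagonal entries (1,1,1,1,1,1,1,1,1,1,1,1,1).

Computing H_k = (kernel of ∂_k) / (image of ∂_{k+1}):

  H_2: rank ker ∂_2 − rank ∂_3 = (14 − 13) − 0 = 1, and there is no ∂_3, so H_2 ≅ Z.

(K is a triangulation of the torus T^2.)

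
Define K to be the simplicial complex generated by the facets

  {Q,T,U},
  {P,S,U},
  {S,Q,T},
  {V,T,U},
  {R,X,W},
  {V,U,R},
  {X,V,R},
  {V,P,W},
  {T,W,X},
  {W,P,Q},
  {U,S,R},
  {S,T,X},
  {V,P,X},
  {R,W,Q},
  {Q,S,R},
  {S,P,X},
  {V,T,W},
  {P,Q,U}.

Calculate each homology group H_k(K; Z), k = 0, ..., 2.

H_0 ≅ Z,  H_1 ≅ Z ⊕ Z/2,  H_2 = 0.

K has 9 vertices, 27 edges, 18 triangles.
rank ∂_0 = 0, rank ∂_1 = 8 ⇒ b_0 = 9 − 0 − 8 = 1; all invariant factors of ∂_1 are 1 so no torsion. So H_0 ≅ Z.
rank ∂_1 = 8, rank ∂_2 = 18 ⇒ b_1 = 27 − 8 − 18 = 1; ∂_2 has invariant factor(s) [2] giving torsion. So H_1 ≅ Z ⊕ Z/2.
rank ∂_2 = 18, rank ∂_3 = 0 ⇒ b_2 = 18 − 18 − 0 = 0. So H_2 ≅ 0.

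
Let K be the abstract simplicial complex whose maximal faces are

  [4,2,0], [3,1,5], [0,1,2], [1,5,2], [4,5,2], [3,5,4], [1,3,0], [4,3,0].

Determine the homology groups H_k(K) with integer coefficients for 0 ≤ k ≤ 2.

H_0 = Z,  H_1 = 0,  H_2 = Z.

Order the vertices as 0 < 1 < 2 < 3 < 4 < 5. Listing each simplex with vertices in this order, K has dimension 2 with simplices:

  0-simplices (6): [0], [1], [2], [3], [4], [5]
  1-simplices (12): [0,1], [0,2], [0,3], [0,4], [1,2], [1,3], [1,5], [2,4], [2,5], [3,4], [3,5], [4,5]
  2-simplices (8): [0,1,2], [0,1,3], [0,2,4], [0,3,4], [1,2,5], [1,3,5], [2,4,5], [3,4,5]

Hence C_0 ≅ Z^6, C_1 ≅ Z^12, C_2 ≅ Z^8.

The boundary map ∂_1: C_1 → C_0 maps an edge to its endpoints' difference, ∂[p,q] = q − p. For instance
  ∂[0,4] = [4] − [0].
As a 6×12 matrix over Z this has rank 5, with invariant factors (1,1,1,1,1).

The boundary map ∂_2: C_2 → C_1 maps a triangle to the signed sum of its edges. For instance
  ∂[1,3,5] = [3,5] − [1,5] + [1,3],
  ∂[0,2,4] = [2,4] − [0,4] + [0,2].
This gives a 12×8 integer matrix of rank 7; reducing to Smith normal form yields diagonal entries (1,1,1,1,1,1,1).

Reading off H_k = ker ∂_k / im ∂_{k+1}:

  H_0: rank C_0 − rank ∂_1 = 6 − 5 = 1, and the invariant factors of ∂_1 are all 1, so H_0 ≅ Z.
  H_1: rank ker ∂_1 − rank ∂_2 = (12 − 5) − 7 = 0, and the invariant factors of ∂_2 are all 1, so H_1 ≅ 0.
  H_2: rank ker ∂_2 − rank ∂_3 = (8 − 7) − 0 = 1, and there is no ∂_3, so H_2 ≅ Z.

(K is a triangulation of the 2-sphere S^2.)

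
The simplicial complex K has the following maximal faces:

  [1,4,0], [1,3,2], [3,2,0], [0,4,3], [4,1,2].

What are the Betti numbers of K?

b_0 = 1, b_1 = 1, b_2 = 0.

Order the vertices as 0 < 1 < 2 < 3 < 4. Listing each simplex with vertices in this order, K has dimension 2 with simplices:

  0-simplices (5): [0], [1], [2], [3], [4]
  1-simplices (10): [0,1], [0,2], [0,3], [0,4], [1,2], [1,3], [1,4], [2,3], [2,4], [3,4]
  2-simplices (5): [0,1,4], [0,2,3], [0,3,4], [1,2,3], [1,2,4]

giving chain groups C_0 ≅ Z^5, C_1 ≅ Z^10, C_2 ≅ Z^5.

Boundary ∂_1: C_1 → C_0 sends each edge [p,q] (with p < q) to q − p. For instance
  ∂[0,3] = [3] − [0].
This gives a 5×10 integer matrix of rank 4; reducing to Smith normal form yields diagonal entries (1,1,1,1).

Boundary ∂_2: C_2 → C_1 maps a triangle to the signed sum of its edges. For instance
  ∂[1,2,4] = [2,4] − [1,4] + [1,2],
  ∂[1,2,3] = [2,3] − [1,3] + [1,2].
As a 10×5 matrix over Z this has rank 5, with invariant factors (1,1,1,1,1).

Reading off H_k = ker ∂_k / im ∂_{k+1}:

  H_0: rank C_0 − rank ∂_1 = 5 − 4 = 1, and the invariant factors of ∂_1 are all 1, so H_0 = Z.
  H_1: rank ker ∂_1 − rank ∂_2 = (10 − 4) − 5 = 1, and the invariant factors of ∂_2 are all 1, so H_1 = Z.
  H_2: rank ker ∂_2 − rank ∂_3 = (5 − 5) − 0 = 0, and there is no ∂_3, so H_2 = 0.

Hence the Betti numbers are b_0 = 1, b_1 = 1, b_2 = 0.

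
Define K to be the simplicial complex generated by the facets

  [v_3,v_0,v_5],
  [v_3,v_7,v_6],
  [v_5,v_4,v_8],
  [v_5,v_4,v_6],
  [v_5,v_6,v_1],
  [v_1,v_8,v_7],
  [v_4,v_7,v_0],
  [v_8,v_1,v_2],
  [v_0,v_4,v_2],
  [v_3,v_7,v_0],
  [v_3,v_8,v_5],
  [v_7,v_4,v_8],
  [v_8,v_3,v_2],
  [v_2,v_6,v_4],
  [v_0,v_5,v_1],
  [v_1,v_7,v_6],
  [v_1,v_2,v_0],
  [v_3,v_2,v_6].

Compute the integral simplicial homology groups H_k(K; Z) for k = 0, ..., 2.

We work with the vertex ordering v_0 < v_1 < v_2 < v_3 < v_4 < v_5 < v_6 < v_7 < v_8. The simplices of K, each written with vertices in increasing order, are:

  0-simplices (9): [v_0], [v_1], [v_2], [v_3], [v_4], [v_5], [v_6], [v_7], [v_8]
  1-simplices (27): (27 of them)
  2-simplices (18): (18 of them)

so the chain groups are C_0 ≅ Z^9, C_1 ≅ Z^27, C_2 ≅ Z^18.

∂_1: C_1 → C_0 maps an edge to its endpoints' difference, ∂[p,q] = q − p.
The 9×27 boundary matrix has rank 8 and Smith normal form diag(1,1,1,1,1,1,1,1).

Boundary ∂_2: C_2 → C_1 acts by ∂[p,q,r] = [q,r] − [p,r] + [p,q]. For instance
  ∂[v_2,v_4,v_6] = [v_4,v_6] − [v_2,v_6] + [v_2,v_4],
  ∂[v_0,v_3,v_5] = [v_3,v_5] − [v_0,v_5] + [v_0,v_3].
The 27×18 boundary matrix has rank 17 and Smith normal form diag(1,1,1,1,1,1,1,1,1,1,1,1,1,1,1,1,1).

Reading off H_k = ker ∂_k / im ∂_{k+1}:

  H_0: rank C_0 − rank ∂_1 = 9 − 8 = 1, and the invariant factors of ∂_1 are all 1, so H_0 ≅ Z.
  H_1: rank ker ∂_1 − rank ∂_2 = (27 − 8) − 17 = 2, and the invariant factors of ∂_2 are all 1, so H_1 ≅ Z^2.
  H_2: rank ker ∂_2 − rank ∂_3 = (18 − 17) − 0 = 1, and there is no ∂_3, so H_2 ≅ Z.

(K is a triangulation of the torus T^2.)

H_0 ≅ Z,  H_1 ≅ Z^2,  H_2 ≅ Z.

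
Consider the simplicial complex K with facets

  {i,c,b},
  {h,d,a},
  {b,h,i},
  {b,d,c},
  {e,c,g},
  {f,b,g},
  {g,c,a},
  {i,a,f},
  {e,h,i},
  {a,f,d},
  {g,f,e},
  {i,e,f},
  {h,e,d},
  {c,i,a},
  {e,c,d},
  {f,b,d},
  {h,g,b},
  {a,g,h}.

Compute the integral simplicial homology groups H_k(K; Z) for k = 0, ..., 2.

H_0 = Z,  H_1 = Z^2,  H_2 = Z.

K has 9 vertices, 27 edges, 18 triangles.
rank ∂_0 = 0, rank ∂_1 = 8 ⇒ b_0 = 9 − 0 − 8 = 1; all invariant factors of ∂_1 are 1 so no torsion. So H_0 = Z.
rank ∂_1 = 8, rank ∂_2 = 17 ⇒ b_1 = 27 − 8 − 17 = 2; all invariant factors of ∂_2 are 1 so no torsion. So H_1 = Z^2.
rank ∂_2 = 17, rank ∂_3 = 0 ⇒ b_2 = 18 − 17 − 0 = 1. So H_2 = Z.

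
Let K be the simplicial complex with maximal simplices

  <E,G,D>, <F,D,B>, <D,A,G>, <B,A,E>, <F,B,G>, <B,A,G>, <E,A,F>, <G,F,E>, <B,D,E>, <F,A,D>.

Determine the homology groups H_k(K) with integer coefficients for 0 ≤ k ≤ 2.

H_0 ≅ Z,  H_1 ≅ Z/2,  H_2 = 0.

K has 6 vertices, 15 edges, 10 triangles.
rank ∂_0 = 0, rank ∂_1 = 5 ⇒ b_0 = 6 − 0 − 5 = 1; all invariant factors of ∂_1 are 1 so no torsion. So H_0 = Z.
rank ∂_1 = 5, rank ∂_2 = 10 ⇒ b_1 = 15 − 5 − 10 = 0; ∂_2 has invariant factor(s) [2] giving torsion. So H_1 = Z/2.
rank ∂_2 = 10, rank ∂_3 = 0 ⇒ b_2 = 10 − 10 − 0 = 0. So H_2 = 0.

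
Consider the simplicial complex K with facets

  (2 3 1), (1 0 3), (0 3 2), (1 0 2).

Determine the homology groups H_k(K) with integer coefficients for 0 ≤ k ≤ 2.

K has 4 vertices, 6 edges, 4 triangles.
rank ∂_0 = 0, rank ∂_1 = 3 ⇒ b_0 = 4 − 0 − 3 = 1; all invariant factors of ∂_1 are 1 so no torsion. So H_0 = Z.
rank ∂_1 = 3, rank ∂_2 = 3 ⇒ b_1 = 6 − 3 − 3 = 0; all invariant factors of ∂_2 are 1 so no torsion. So H_1 = 0.
rank ∂_2 = 3, rank ∂_3 = 0 ⇒ b_2 = 4 − 3 − 0 = 1. So H_2 = Z.

H_0 ≅ Z,  H_1 = 0,  H_2 ≅ Z.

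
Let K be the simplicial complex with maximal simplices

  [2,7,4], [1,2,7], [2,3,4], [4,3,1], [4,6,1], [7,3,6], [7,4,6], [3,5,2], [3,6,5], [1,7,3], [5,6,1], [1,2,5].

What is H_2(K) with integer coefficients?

H_2 = 0.

Order the vertices as 1 < 2 < 3 < 4 < 5 < 6 < 7. Listing each simplex with vertices in this order, K has dimension 2 with simplices:

  0-simplices (7): [1], [2], [3], [4], [5], [6], [7]
  1-simplices (18): [1,2], [1,3], [1,4], [1,5], [1,6], [1,7], [2,3], [2,4], [2,5], [2,7], [3,4], [3,5], [3,6], [3,7], [4,6], [4,7], [5,6], [6,7]
  2-simplices (12): [1,2,5], [1,2,7], [1,3,4], [1,3,7], [1,4,6], [1,5,6], [2,3,4], [2,3,5], [2,4,7], [3,5,6], [3,6,7], [4,6,7]

giving chain groups C_0 ≅ Z^7, C_1 ≅ Z^18, C_2 ≅ Z^12.

∂_1: C_1 → C_0 sends each edge [p,q] (with p < q) to q − p. For instance
  ∂[2,3] = [3] − [2].
This gives a 7×18 integer matrix of rank 6; reducing to Smith normal form yields diagonal entries (1,1,1,1,1,1).

The boundary map ∂_2: C_2 → C_1 acts by ∂[p,q,r] = [q,r] − [p,r] + [p,q]. For instance
  ∂[1,4,6] = [4,6] − [1,6] + [1,4],
  ∂[2,3,5] = [3,5] − [2,5] + [2,3].
The resulting 18×12 matrix has rank 12, and its Smith normal form has invariant factors (1,1,1,1,1,1,1,1,1,1,1,2).

Reading off H_k = ker ∂_k / im ∂_{k+1}:

  H_2: rank ker ∂_2 − rank ∂_3 = (12 − 12) − 0 = 0, and there is no ∂_3, so H_2 = 0.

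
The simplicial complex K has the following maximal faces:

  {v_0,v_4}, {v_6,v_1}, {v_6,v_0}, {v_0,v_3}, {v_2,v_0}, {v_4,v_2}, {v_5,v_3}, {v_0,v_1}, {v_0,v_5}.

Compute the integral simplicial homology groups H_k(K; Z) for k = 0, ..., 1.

H_0 = Z,  H_1 = Z^3.

Order the vertices as v_0 < v_1 < v_2 < v_3 < v_4 < v_5 < v_6. Listing each simplex with vertices in this order, K has dimension 1 with simplices:

  0-simplices (7): [v_0], [v_1], [v_2], [v_3], [v_4], [v_5], [v_6]
  1-simplices (9): [v_0,v_1], [v_0,v_2], [v_0,v_3], [v_0,v_4], [v_0,v_5], [v_0,v_6], [v_1,v_6], [v_2,v_4], [v_3,v_5]

so the chain groups are C_0 ≅ Z^7, C_1 ≅ Z^9.

Boundary ∂_1: C_1 → C_0 maps an edge to its endpoints' difference, ∂[p,q] = q − p. For instance
  ∂[v_0,v_1] = [v_1] − [v_0].
As a 7×9 matrix over Z this has rank 6, with invariant factors (1,1,1,1,1,1).

Computing H_k = (kernel of ∂_k) / (image of ∂_{k+1}):

  H_0: rank C_0 − rank ∂_1 = 7 − 6 = 1, and the invariant factors of ∂_1 are all 1, so H_0 = Z.
  H_1: rank ker ∂_1 − rank ∂_2 = (9 − 6) − 0 = 3, and there is no ∂_2, so H_1 = Z^3.

As a check, the Euler characteristic is 7 − 9 = -2, which agrees with 1 − 3 = -2.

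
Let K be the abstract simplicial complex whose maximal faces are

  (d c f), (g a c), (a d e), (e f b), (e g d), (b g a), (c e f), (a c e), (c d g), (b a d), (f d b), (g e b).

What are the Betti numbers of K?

b_0 = 1, b_1 = 0, b_2 = 0.

Fix the vertex order a < b < c < d < e < f < g and write every simplex with vertices in increasing order. Then dim K = 2 and the simplices of K are:

  0-simplices (7): a, b, c, d, e, f, g
  1-simplices (18): ab, ac, ad, ae, ag, bd, be, bf, bg, cd, ce, cf, cg, de, df, dg, ef, eg
  2-simplices (12): abd, abg, ace, acg, ade, bdf, bef, beg, cdf, cdg, cef, deg

giving chain groups C_0 ≅ Z^7, C_1 ≅ Z^18, C_2 ≅ Z^12.

Boundary ∂_1: C_1 → C_0 maps an edge to its endpoints' difference, ∂[p,q] = q − p.
The resulting 7×18 matrix has rank 6, and its Smith normal form has invariant factors (1,1,1,1,1,1).

Boundary ∂_2: C_2 → C_1 maps a triangle to the signed sum of its edges. For instance
  ∂ace = ce − ae + ac,
  ∂bef = ef − bf + be.
This gives a 18×12 integer matrix of rank 12; reducing to Smith normal form yields diagonal entries (1,1,1,1,1,1,1,1,1,1,1,2).

Reading off H_k = ker ∂_k / im ∂_{k+1}:

  H_0: rank C_0 − rank ∂_1 = 7 − 6 = 1, and the invariant factors of ∂_1 are all 1, so H_0 = Z.
  H_1: rank ker ∂_1 − rank ∂_2 = (18 − 6) − 12 = 0, and ∂_2 has invariant factor 2 > 1, so H_1 = Z_2.
  H_2: rank ker ∂_2 − rank ∂_3 = (12 − 12) − 0 = 0, and there is no ∂_3, so H_2 = 0.

(K is a triangulation of the real projective plane RP^2.)

Hence the Betti numbers are b_0 = 1, b_1 = 0, b_2 = 0.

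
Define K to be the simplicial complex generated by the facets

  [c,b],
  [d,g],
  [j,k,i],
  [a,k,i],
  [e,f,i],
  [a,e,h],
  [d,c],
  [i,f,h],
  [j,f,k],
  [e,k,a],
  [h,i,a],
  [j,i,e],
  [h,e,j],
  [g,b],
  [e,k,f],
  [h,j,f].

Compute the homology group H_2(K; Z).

Fix the vertex order a < b < c < d < e < f < g < h < i < j < k and write every simplex with vertices in increasing order. Then dim K = 2 and the simplices of K are:

  0-simplices (11): a, b, c, d, e, f, g, h, i, j, k
  1-simplices (22): ae, ah, ai, ak, bc, bg, cd, dg, ef, eh, ei, ej, ek, fh, fi, fj, fk, hi, hj, ij, ik, jk
  2-simplices (12): aeh, aek, ahi, aik, efi, efk, ehj, eij, fhi, fhj, fjk, ijk

Hence C_0 ≅ Z^11, C_1 ≅ Z^22, C_2 ≅ Z^12.

The boundary map ∂_1: C_1 → C_0 sends each edge [p,q] (with p < q) to q − p. For instance
  ∂ah = h − a.
This gives a 11×22 integer matrix of rank 9; reducing to Smith normal form yields diagonal entries (1,1,1,1,1,1,1,1,1).

Boundary ∂_2: C_2 → C_1 sends each 2-simplex [p,q,r] to [q,r] − [p,r] + [p,q]. For instance
  ∂efk = fk − ek + ef,
  ∂aeh = eh − ah + ae.
This gives a 22×12 integer matrix of rank 12; reducing to Smith normal form yields diagonal entries (1,1,1,1,1,1,1,1,1,1,1,2).

Now H_k = ker ∂_k / im ∂_{k+1}, so:

  H_2: rank ker ∂_2 − rank ∂_3 = (12 − 12) − 0 = 0, and there is no ∂_3, so H_2 ≅ 0.

H_2 ≅ 0.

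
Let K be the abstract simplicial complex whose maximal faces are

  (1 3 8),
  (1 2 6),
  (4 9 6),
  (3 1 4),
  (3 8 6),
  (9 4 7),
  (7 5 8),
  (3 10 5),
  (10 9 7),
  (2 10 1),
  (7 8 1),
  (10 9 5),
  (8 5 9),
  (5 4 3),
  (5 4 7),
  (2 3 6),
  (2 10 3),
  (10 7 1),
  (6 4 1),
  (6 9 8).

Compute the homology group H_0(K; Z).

We work with the vertex ordering 1 < 2 < 3 < 4 < 5 < 6 < 7 < 8 < 9 < 10. The simplices of K, each written with vertices in increasing order, are:

  0-simplices (10): [1], [2], [3], [4], [5], [6], [7], [8], [9], [10]
  1-simplices (30): (30 of them)
  2-simplices (20): (20 of them)

giving chain groups C_0 ≅ Z^10, C_1 ≅ Z^30, C_2 ≅ Z^20.

∂_1: C_1 → C_0 maps an edge to its endpoints' difference, ∂[p,q] = q − p. For instance
  ∂[1,2] = [2] − [1].
The 10×30 boundary matrix has rank 9 and Smith normal form diag(1,1,1,1,1,1,1,1,1).

∂_2: C_2 → C_1 acts by ∂[p,q,r] = [q,r] − [p,r] + [p,q]. For instance
  ∂[1,7,8] = [7,8] − [1,8] + [1,7],
  ∂[5,9,10] = [9,10] − [5,10] + [5,9].
This gives a 30×20 integer matrix of rank 20; reducing to Smith normal form yields diagonal entries (1,1,1,1,1,1,1,1,1,1,1,1,1,1,1,1,1,1,1,2).

Now H_k = ker ∂_k / im ∂_{k+1}, so:

  H_0: rank C_0 − rank ∂_1 = 10 − 9 = 1, and the invariant factors of ∂_1 are all 1, so H_0 = Z.

H_0 = Z.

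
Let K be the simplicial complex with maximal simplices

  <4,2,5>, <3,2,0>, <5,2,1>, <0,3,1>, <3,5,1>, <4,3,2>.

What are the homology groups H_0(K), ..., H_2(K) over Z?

H_0 = Z,  H_1 = Z,  H_2 = 0.

Take the total order 0 < 1 < 2 < 3 < 4 < 5 on the vertex set. Then K (dimension 2) consists of the simplices:

  0-simplices (6): [0], [1], [2], [3], [4], [5]
  1-simplices (12): [0,1], [0,2], [0,3], [1,2], [1,3], [1,5], [2,3], [2,4], [2,5], [3,4], [3,5], [4,5]
  2-simplices (6): [0,1,3], [0,2,3], [1,2,5], [1,3,5], [2,3,4], [2,4,5]

giving chain groups C_0 ≅ Z^6, C_1 ≅ Z^12, C_2 ≅ Z^6.

Boundary ∂_1: C_1 → C_0 maps an edge to its endpoints' difference, ∂[p,q] = q − p.
As a 6×12 matrix over Z this has rank 5, with invariant factors (1,1,1,1,1).

Boundary ∂_2: C_2 → C_1 maps a triangle to the signed sum of its edges. For instance
  ∂[1,2,5] = [2,5] − [1,5] + [1,2],
  ∂[2,4,5] = [4,5] − [2,5] + [2,4].
As a 12×6 matrix over Z this has rank 6, with invariant factors (1,1,1,1,1,1).

Now H_k = ker ∂_k / im ∂_{k+1}, so:

  H_0: rank C_0 − rank ∂_1 = 6 − 5 = 1, and the invariant factors of ∂_1 are all 1, so H_0 = Z.
  H_1: rank ker ∂_1 − rank ∂_2 = (12 − 5) − 6 = 1, and the invariant factors of ∂_2 are all 1, so H_1 = Z.
  H_2: rank ker ∂_2 − rank ∂_3 = (6 − 6) − 0 = 0, and there is no ∂_3, so H_2 = 0.

As a check, the Euler characteristic is 6 − 12 + 6 = 0, which agrees with 1 − 1 + 0 = 0.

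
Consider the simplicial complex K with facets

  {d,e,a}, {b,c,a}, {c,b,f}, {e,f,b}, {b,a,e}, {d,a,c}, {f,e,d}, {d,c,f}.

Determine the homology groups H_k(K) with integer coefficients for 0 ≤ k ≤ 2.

Order the vertices as a < b < c < d < e < f. Listing each simplex with vertices in this order, K has dimension 2 with simplices:

  0-simplices (6): a, b, c, d, e, f
  1-simplices (12): ab, ac, ad, ae, bc, be, bf, cd, cf, de, df, ef
  2-simplices (8): abc, abe, acd, ade, bcf, bef, cdf, def

giving chain groups C_0 ≅ Z^6, C_1 ≅ Z^12, C_2 ≅ Z^8.

∂_1: C_1 → C_0 sends each edge [p,q] (with p < q) to q − p. For instance
  ∂df = f − d.
As a 6×12 matrix over Z this has rank 5, with invariant factors (1,1,1,1,1).

∂_2: C_2 → C_1 sends each 2-simplex [p,q,r] to [q,r] − [p,r] + [p,q]. For instance
  ∂acd = cd − ad + ac,
  ∂bcf = cf − bf + bc.
This gives a 12×8 integer matrix of rank 7; reducing to Smith normal form yields diagonal entries (1,1,1,1,1,1,1).

Computing H_k = (kernel of ∂_k) / (image of ∂_{k+1}):

  H_0: rank C_0 − rank ∂_1 = 6 − 5 = 1, and the invariant factors of ∂_1 are all 1, so H_0 ≅ Z.
  H_1: rank ker ∂_1 − rank ∂_2 = (12 − 5) − 7 = 0, and the invariant factors of ∂_2 are all 1, so H_1 ≅ 0.
  H_2: rank ker ∂_2 − rank ∂_3 = (8 − 7) − 0 = 1, and there is no ∂_3, so H_2 ≅ Z.

As a check, the Euler characteristic is 6 − 12 + 8 = 2, which agrees with 1 − 0 + 1 = 2.

H_0 = Z,  H_1 = 0,  H_2 = Z.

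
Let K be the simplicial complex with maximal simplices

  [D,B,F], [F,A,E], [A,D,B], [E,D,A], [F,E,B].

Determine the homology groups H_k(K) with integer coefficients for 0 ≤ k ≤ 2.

We work with the vertex ordering A < B < D < E < F. The simplices of K, each written with vertices in increasing order, are:

  0-simplices (5): A, B, D, E, F
  1-simplices (10): AB, AD, AE, AF, BD, BE, BF, DE, DF, EF
  2-simplices (5): ABD, ADE, AEF, BDF, BEF

so the chain groups are C_0 ≅ Z^5, C_1 ≅ Z^10, C_2 ≅ Z^5.

∂_1: C_1 → C_0 is given by ∂[p,q] = [q] − [p].
The resulting 5×10 matrix has rank 4, and its Smith normal form has invariant factors (1,1,1,1).

∂_2: C_2 → C_1 maps a triangle to the signed sum of its edges. For instance
  ∂BDF = DF − BF + BD,
  ∂ADE = DE − AE + AD.
As a 10×5 matrix over Z this has rank 5, with invariant factors (1,1,1,1,1).

Now H_k = ker ∂_k / im ∂_{k+1}, so:

  H_0: rank C_0 − rank ∂_1 = 5 − 4 = 1, and the invariant factors of ∂_1 are all 1, so H_0 ≅ Z.
  H_1: rank ker ∂_1 − rank ∂_2 = (10 − 4) − 5 = 1, and the invariant factors of ∂_2 are all 1, so H_1 ≅ Z.
  H_2: rank ker ∂_2 − rank ∂_3 = (5 − 5) − 0 = 0, and there is no ∂_3, so H_2 ≅ 0.

As a check, the Euler characteristic is 5 − 10 + 5 = 0, which agrees with 1 − 1 + 0 = 0.

H_0 = Z,  H_1 = Z,  H_2 = 0.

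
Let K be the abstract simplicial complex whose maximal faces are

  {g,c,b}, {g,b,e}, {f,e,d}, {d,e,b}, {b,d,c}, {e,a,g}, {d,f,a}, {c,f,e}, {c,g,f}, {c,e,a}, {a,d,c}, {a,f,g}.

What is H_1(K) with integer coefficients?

H_1 ≅ Z/2Z.

Fix the vertex order a < b < c < d < e < f < g and write every simplex with vertices in increasing order. Then dim K = 2 and the simplices of K are:

  0-simplices (7): a, b, c, d, e, f, g
  1-simplices (18): ac, ad, ae, af, ag, bc, bd, be, bg, cd, ce, cf, cg, de, df, ef, eg, fg
  2-simplices (12): acd, ace, adf, aeg, afg, bcd, bcg, bde, beg, cef, cfg, def

so the chain groups are C_0 ≅ Z^7, C_1 ≅ Z^18, C_2 ≅ Z^12.

The boundary map ∂_1: C_1 → C_0 is given by ∂[p,q] = [q] − [p]. For instance
  ∂bg = g − b.
The 7×18 boundary matrix has rank 6 and Smith normal form diag(1,1,1,1,1,1).

The boundary map ∂_2: C_2 → C_1 acts by ∂[p,q,r] = [q,r] − [p,r] + [p,q]. For instance
  ∂bcd = cd − bd + bc,
  ∂cfg = fg − cg + cf.
The resulting 18×12 matrix has rank 12, and its Smith normal form has invariant factors (1,1,1,1,1,1,1,1,1,1,1,2).

Now H_k = ker ∂_k / im ∂_{k+1}, so:

  H_1: rank ker ∂_1 − rank ∂_2 = (18 − 6) − 12 = 0, and ∂_2 has invariant factor 2 > 1, so H_1 ≅ Z/2Z.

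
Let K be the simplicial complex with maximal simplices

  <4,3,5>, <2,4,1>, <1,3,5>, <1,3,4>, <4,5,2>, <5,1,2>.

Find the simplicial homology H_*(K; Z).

H_0 = Z,  H_1 = 0,  H_2 = Z.

K has 5 vertices, 9 edges, 6 triangles.
rank ∂_0 = 0, rank ∂_1 = 4 ⇒ b_0 = 5 − 0 − 4 = 1; all invariant factors of ∂_1 are 1 so no torsion. So H_0 = Z.
rank ∂_1 = 4, rank ∂_2 = 5 ⇒ b_1 = 9 − 4 − 5 = 0; all invariant factors of ∂_2 are 1 so no torsion. So H_1 = 0.
rank ∂_2 = 5, rank ∂_3 = 0 ⇒ b_2 = 6 − 5 − 0 = 1. So H_2 = Z.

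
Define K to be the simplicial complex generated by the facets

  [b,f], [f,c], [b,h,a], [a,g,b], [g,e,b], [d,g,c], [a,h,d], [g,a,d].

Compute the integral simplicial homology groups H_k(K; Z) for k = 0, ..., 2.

Fix the vertex order a < b < c < d < e < f < g < h and write every simplex with vertices in increasing order. Then dim K = 2 and the simplices of K are:

  0-simplices (8): a, b, c, d, e, f, g, h
  1-simplices (14): ab, ad, ag, ah, be, bf, bg, bh, cd, cf, cg, dg, dh, eg
  2-simplices (6): abg, abh, adg, adh, beg, cdg

so the chain groups are C_0 ≅ Z^8, C_1 ≅ Z^14, C_2 ≅ Z^6.

The boundary map ∂_1: C_1 → C_0 is given by ∂[p,q] = [q] − [p]. For instance
  ∂dh = h − d.
The resulting 8×14 matrix has rank 7, and its Smith normal form has invariant factors (1,1,1,1,1,1,1).

Boundary ∂_2: C_2 → C_1 acts by ∂[p,q,r] = [q,r] − [p,r] + [p,q]. For instance
  ∂cdg = dg − cg + cd,
  ∂adh = dh − ah + ad.
The 14×6 boundary matrix has rank 6 and Smith normal form diag(1,1,1,1,1,1).

Reading off H_k = ker ∂_k / im ∂_{k+1}:

  H_0: rank C_0 − rank ∂_1 = 8 − 7 = 1, and the invariant factors of ∂_1 are all 1, so H_0 = Z.
  H_1: rank ker ∂_1 − rank ∂_2 = (14 − 7) − 6 = 1, and the invariant factors of ∂_2 are all 1, so H_1 = Z.
  H_2: rank ker ∂_2 − rank ∂_3 = (6 − 6) − 0 = 0, and there is no ∂_3, so H_2 = 0.

H_0 = Z,  H_1 = Z,  H_2 = 0.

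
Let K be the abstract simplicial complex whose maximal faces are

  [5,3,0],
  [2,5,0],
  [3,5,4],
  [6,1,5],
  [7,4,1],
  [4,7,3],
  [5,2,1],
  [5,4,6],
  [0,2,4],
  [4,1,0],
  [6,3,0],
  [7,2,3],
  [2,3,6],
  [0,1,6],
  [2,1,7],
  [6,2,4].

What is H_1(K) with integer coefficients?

Order the vertices as 0 < 1 < 2 < 3 < 4 < 5 < 6 < 7. Listing each simplex with vertices in this order, K has dimension 2 with simplices:

  0-simplices (8): [0], [1], [2], [3], [4], [5], [6], [7]
  1-simplices (24): (24 of them)
  2-simplices (16): [0,1,4], [0,1,6], [0,2,4], [0,2,5], [0,3,5], [0,3,6], [1,2,5], [1,2,7], [1,4,7], [1,5,6], [2,3,6], [2,3,7], [2,4,6], [3,4,5], [3,4,7], [4,5,6]

Hence C_0 ≅ Z^8, C_1 ≅ Z^24, C_2 ≅ Z^16.

The boundary map ∂_1: C_1 → C_0 sends each edge [p,q] (with p < q) to q − p. For instance
  ∂[0,6] = [6] − [0].
This gives a 8×24 integer matrix of rank 7; reducing to Smith normal form yields diagonal entries (1,1,1,1,1,1,1).

The boundary map ∂_2: C_2 → C_1 maps a triangle to the signed sum of its edges. For instance
  ∂[0,2,4] = [2,4] − [0,4] + [0,2],
  ∂[0,1,4] = [1,4] − [0,4] + [0,1].
This gives a 24×16 integer matrix of rank 15; reducing to Smith normal form yields diagonal entries (1,1,1,1,1,1,1,1,1,1,1,1,1,1,1).

Computing H_k = (kernel of ∂_k) / (image of ∂_{k+1}):

  H_1: rank ker ∂_1 − rank ∂_2 = (24 − 7) − 15 = 2, and the invariant factors of ∂_2 are all 1, so H_1 ≅ Z^2.

H_1 ≅ Z^2.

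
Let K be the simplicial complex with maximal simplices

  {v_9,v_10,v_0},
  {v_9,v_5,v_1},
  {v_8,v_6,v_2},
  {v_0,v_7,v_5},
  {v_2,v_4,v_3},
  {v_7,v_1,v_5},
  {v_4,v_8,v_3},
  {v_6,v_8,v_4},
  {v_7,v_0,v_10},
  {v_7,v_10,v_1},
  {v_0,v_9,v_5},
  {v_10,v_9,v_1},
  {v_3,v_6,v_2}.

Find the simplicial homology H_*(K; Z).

Take the total order v_0 < v_1 < v_2 < v_3 < v_4 < v_5 < v_6 < v_7 < v_8 < v_9 < v_10 on the vertex set. Then K (dimension 2) consists of the simplices:

  0-simplices (11): [v_0], [v_1], [v_2], [v_3], [v_4], [v_5], [v_6], [v_7], [v_8], [v_9], [v_10]
  1-simplices (22): (22 of them)
  2-simplices (13): (13 of them)

Hence C_0 ≅ Z^11, C_1 ≅ Z^22, C_2 ≅ Z^13.

∂_1: C_1 → C_0 sends each edge [p,q] (with p < q) to q − p.
The 11×22 boundary matrix has rank 9 and Smith normal form diag(1,1,1,1,1,1,1,1,1).

∂_2: C_2 → C_1 sends each 2-simplex [p,q,r] to [q,r] − [p,r] + [p,q]. For instance
  ∂[v_1,v_9,v_10] = [v_9,v_10] − [v_1,v_10] + [v_1,v_9],
  ∂[v_1,v_7,v_10] = [v_7,v_10] − [v_1,v_10] + [v_1,v_7].
As a 22×13 matrix over Z this has rank 12, with invariant factors (1,1,1,1,1,1,1,1,1,1,1,1).

Computing H_k = (kernel of ∂_k) / (image of ∂_{k+1}):

  H_0: rank C_0 − rank ∂_1 = 11 − 9 = 2, and the invariant factors of ∂_1 are all 1, so H_0 = Z^2.
  H_1: rank ker ∂_1 − rank ∂_2 = (22 − 9) − 12 = 1, and the invariant factors of ∂_2 are all 1, so H_1 = Z.
  H_2: rank ker ∂_2 − rank ∂_3 = (13 − 12) − 0 = 1, and there is no ∂_3, so H_2 = Z.

As a check, the Euler characteristic is 11 − 22 + 13 = 2, which agrees with 2 − 1 + 1 = 2.
(K is a triangulation of the disjoint union of the 2-sphere S^2 and the Möbius band.)

H_0 = Z^2,  H_1 = Z,  H_2 = Z.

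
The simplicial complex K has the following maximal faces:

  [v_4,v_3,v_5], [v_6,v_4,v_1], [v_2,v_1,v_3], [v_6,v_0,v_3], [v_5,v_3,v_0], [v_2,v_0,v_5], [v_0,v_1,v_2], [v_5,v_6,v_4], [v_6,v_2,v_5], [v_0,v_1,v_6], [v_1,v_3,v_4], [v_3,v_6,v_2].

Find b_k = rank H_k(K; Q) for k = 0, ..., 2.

Order the vertices as v_0 < v_1 < v_2 < v_3 < v_4 < v_5 < v_6. Listing each simplex with vertices in this order, K has dimension 2 with simplices:

  0-simplices (7): [v_0], [v_1], [v_2], [v_3], [v_4], [v_5], [v_6]
  1-simplices (18): (18 of them)
  2-simplices (12): (12 of them)

giving chain groups C_0 ≅ Z^7, C_1 ≅ Z^18, C_2 ≅ Z^12.

∂_1: C_1 → C_0 is given by ∂[p,q] = [q] − [p]. For instance
  ∂[v_1,v_2] = [v_2] − [v_1].
This gives a 7×18 integer matrix of rank 6; reducing to Smith normal form yields diagonal entries (1,1,1,1,1,1).

Boundary ∂_2: C_2 → C_1 maps a triangle to the signed sum of its edges. For instance
  ∂[v_0,v_1,v_6] = [v_1,v_6] − [v_0,v_6] + [v_0,v_1],
  ∂[v_2,v_5,v_6] = [v_5,v_6] − [v_2,v_6] + [v_2,v_5].
The 18×12 boundary matrix has rank 12 and Smith normal form diag(1,1,1,1,1,1,1,1,1,1,1,2).

Now H_k = ker ∂_k / im ∂_{k+1}, so:

  H_0: rank C_0 − rank ∂_1 = 7 − 6 = 1, and the invariant factors of ∂_1 are all 1, so H_0 ≅ Z.
  H_1: rank ker ∂_1 − rank ∂_2 = (18 − 6) − 12 = 0, and ∂_2 has invariant factor 2 > 1, so H_1 ≅ Z/2.
  H_2: rank ker ∂_2 − rank ∂_3 = (12 − 12) − 0 = 0, and there is no ∂_3, so H_2 ≅ 0.

Hence the Betti numbers are b_0 = 1, b_1 = 0, b_2 = 0.

b_0 = 1, b_1 = 0, b_2 = 0.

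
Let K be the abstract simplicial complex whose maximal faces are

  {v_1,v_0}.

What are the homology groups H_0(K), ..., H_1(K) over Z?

Fix the vertex order v_0 < v_1 and write every simplex with vertices in increasing order. Then dim K = 1 and the simplices of K are:

  0-simplices (2): [v_0], [v_1]
  1-simplices (1): [v_0,v_1]

giving chain groups C_0 ≅ Z^2, C_1 ≅ Z^1.

The boundary map ∂_1: C_1 → C_0 is given by ∂[p,q] = [q] − [p]. For instance
  ∂[v_0,v_1] = [v_1] − [v_0].
As a 2×1 matrix over Z this has rank 1, with invariant factors (1).

Now H_k = ker ∂_k / im ∂_{k+1}, so:

  H_0: rank C_0 − rank ∂_1 = 2 − 1 = 1, and the invariant factors of ∂_1 are all 1, so H_0 ≅ Z.
  H_1: rank ker ∂_1 − rank ∂_2 = (1 − 1) − 0 = 0, and there is no ∂_2, so H_1 ≅ 0.

As a check, the Euler characteristic is 2 − 1 = 1, which agrees with 1 − 0 = 1.
(K is a triangulation of the 1-simplex.)

H_0 = Z,  H_1 = 0.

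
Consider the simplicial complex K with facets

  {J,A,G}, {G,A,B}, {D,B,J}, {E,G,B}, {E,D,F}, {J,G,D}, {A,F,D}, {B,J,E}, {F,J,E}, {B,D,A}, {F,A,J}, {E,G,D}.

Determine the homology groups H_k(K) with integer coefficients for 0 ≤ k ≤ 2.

Order the vertices as A < B < D < E < F < G < J. Listing each simplex with vertices in this order, K has dimension 2 with simplices:

  0-simplices (7): A, B, D, E, F, G, J
  1-simplices (18): AB, AD, AF, AG, AJ, BD, BE, BG, BJ, DE, DF, DG, DJ, EF, EG, EJ, FJ, GJ
  2-simplices (12): ABD, ABG, ADF, AFJ, AGJ, BDJ, BEG, BEJ, DEF, DEG, DGJ, EFJ

Hence C_0 ≅ Z^7, C_1 ≅ Z^18, C_2 ≅ Z^12.

Boundary ∂_1: C_1 → C_0 maps an edge to its endpoints' difference, ∂[p,q] = q − p. For instance
  ∂BG = G − B.
As a 7×18 matrix over Z this has rank 6, with invariant factors (1,1,1,1,1,1).

The boundary map ∂_2: C_2 → C_1 maps a triangle to the signed sum of its edges. For instance
  ∂ADF = DF − AF + AD,
  ∂AFJ = FJ − AJ + AF.
This gives a 18×12 integer matrix of rank 12; reducing to Smith normal form yields diagonal entries (1,1,1,1,1,1,1,1,1,1,1,2).

Now H_k = ker ∂_k / im ∂_{k+1}, so:

  H_0: rank C_0 − rank ∂_1 = 7 − 6 = 1, and the invariant factors of ∂_1 are all 1, so H_0 ≅ Z.
  H_1: rank ker ∂_1 − rank ∂_2 = (18 − 6) − 12 = 0, and ∂_2 has invariant factor 2 > 1, so H_1 ≅ Z_2.
  H_2: rank ker ∂_2 − rank ∂_3 = (12 − 12) − 0 = 0, and there is no ∂_3, so H_2 ≅ 0.

As a check, the Euler characteristic is 7 − 18 + 12 = 1, which agrees with 1 − 0 + 0 = 1.
(K is a triangulation of the real projective plane RP^2.)

H_0 ≅ Z,  H_1 ≅ Z_2,  H_2 = 0.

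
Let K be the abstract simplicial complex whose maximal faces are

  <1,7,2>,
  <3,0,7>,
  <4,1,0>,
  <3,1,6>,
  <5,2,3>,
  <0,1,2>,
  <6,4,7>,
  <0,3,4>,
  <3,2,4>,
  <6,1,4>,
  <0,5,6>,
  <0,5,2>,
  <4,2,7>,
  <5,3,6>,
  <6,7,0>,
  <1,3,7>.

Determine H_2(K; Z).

Order the vertices as 0 < 1 < 2 < 3 < 4 < 5 < 6 < 7. Listing each simplex with vertices in this order, K has dimension 2 with simplices:

  0-simplices (8): [0], [1], [2], [3], [4], [5], [6], [7]
  1-simplices (24): (24 of them)
  2-simplices (16): [0,1,2], [0,1,4], [0,2,5], [0,3,4], [0,3,7], [0,5,6], [0,6,7], [1,2,7], [1,3,6], [1,3,7], [1,4,6], [2,3,4], [2,3,5], [2,4,7], [3,5,6], [4,6,7]

Hence C_0 ≅ Z^8, C_1 ≅ Z^24, C_2 ≅ Z^16.

The boundary map ∂_1: C_1 → C_0 sends each edge [p,q] (with p < q) to q − p. For instance
  ∂[3,6] = [6] − [3].
As a 8×24 matrix over Z this has rank 7, with invariant factors (1,1,1,1,1,1,1).

The boundary map ∂_2: C_2 → C_1 maps a triangle to the signed sum of its edges. For instance
  ∂[0,3,7] = [3,7] − [0,7] + [0,3],
  ∂[2,3,4] = [3,4] − [2,4] + [2,3].
As a 24×16 matrix over Z this has rank 15, with invariant factors (1,1,1,1,1,1,1,1,1,1,1,1,1,1,1).

From H_k ≅ ker(∂_k) / im(∂_{k+1}) we obtain:

  H_2: rank ker ∂_2 − rank ∂_3 = (16 − 15) − 0 = 1, and there is no ∂_3, so H_2 ≅ Z.

(K is a triangulation of the torus T^2.)

H_2 ≅ Z.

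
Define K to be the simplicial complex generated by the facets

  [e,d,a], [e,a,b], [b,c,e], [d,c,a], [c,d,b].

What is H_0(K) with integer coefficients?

K has 5 vertices, 10 edges, 5 triangles.
rank ∂_0 = 0, rank ∂_1 = 4 ⇒ b_0 = 5 − 0 − 4 = 1; all invariant factors of ∂_1 are 1 so no torsion. So H_0 ≅ Z.

H_0 = Z.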